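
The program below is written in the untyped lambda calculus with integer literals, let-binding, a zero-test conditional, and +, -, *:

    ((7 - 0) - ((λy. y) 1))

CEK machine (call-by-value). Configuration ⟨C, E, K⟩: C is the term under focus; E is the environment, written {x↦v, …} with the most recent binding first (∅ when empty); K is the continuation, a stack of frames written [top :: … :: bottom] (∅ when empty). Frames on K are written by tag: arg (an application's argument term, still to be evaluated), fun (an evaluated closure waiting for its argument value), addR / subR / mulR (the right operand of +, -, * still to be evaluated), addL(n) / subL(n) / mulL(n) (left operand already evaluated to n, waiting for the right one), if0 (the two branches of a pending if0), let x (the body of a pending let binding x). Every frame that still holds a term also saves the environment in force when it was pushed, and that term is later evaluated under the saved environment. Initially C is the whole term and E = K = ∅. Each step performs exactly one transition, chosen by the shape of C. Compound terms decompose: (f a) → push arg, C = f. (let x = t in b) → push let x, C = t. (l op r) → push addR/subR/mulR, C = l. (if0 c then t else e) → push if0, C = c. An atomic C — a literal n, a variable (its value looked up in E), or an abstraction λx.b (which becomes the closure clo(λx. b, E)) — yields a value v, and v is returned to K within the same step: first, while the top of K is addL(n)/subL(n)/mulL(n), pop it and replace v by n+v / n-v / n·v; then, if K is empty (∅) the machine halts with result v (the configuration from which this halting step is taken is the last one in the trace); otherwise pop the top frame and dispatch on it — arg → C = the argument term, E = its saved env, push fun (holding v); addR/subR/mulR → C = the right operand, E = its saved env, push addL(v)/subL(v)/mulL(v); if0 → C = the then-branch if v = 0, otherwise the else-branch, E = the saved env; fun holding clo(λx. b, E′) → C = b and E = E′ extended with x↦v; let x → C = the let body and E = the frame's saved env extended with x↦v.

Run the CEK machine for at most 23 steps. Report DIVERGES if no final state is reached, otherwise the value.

Answer: 6

Machine steps:
0. [C=((7 - 0) - ((λy. y) 1)) | E=∅ | K=∅]
1. [C=(7 - 0) | E=∅ | K=[subR]]
2. [C=7 | E=∅ | K=[subR :: subR]]
3. [C=0 | E=∅ | K=[subL(7) :: subR]]
4. [C=((λy. y) 1) | E=∅ | K=[subL(7)]]
5. [C=(λy. y) | E=∅ | K=[arg :: subL(7)]]
6. [C=1 | E=∅ | K=[fun :: subL(7)]]
7. [C=y | E={y↦1} | K=[subL(7)]]
→ final value 6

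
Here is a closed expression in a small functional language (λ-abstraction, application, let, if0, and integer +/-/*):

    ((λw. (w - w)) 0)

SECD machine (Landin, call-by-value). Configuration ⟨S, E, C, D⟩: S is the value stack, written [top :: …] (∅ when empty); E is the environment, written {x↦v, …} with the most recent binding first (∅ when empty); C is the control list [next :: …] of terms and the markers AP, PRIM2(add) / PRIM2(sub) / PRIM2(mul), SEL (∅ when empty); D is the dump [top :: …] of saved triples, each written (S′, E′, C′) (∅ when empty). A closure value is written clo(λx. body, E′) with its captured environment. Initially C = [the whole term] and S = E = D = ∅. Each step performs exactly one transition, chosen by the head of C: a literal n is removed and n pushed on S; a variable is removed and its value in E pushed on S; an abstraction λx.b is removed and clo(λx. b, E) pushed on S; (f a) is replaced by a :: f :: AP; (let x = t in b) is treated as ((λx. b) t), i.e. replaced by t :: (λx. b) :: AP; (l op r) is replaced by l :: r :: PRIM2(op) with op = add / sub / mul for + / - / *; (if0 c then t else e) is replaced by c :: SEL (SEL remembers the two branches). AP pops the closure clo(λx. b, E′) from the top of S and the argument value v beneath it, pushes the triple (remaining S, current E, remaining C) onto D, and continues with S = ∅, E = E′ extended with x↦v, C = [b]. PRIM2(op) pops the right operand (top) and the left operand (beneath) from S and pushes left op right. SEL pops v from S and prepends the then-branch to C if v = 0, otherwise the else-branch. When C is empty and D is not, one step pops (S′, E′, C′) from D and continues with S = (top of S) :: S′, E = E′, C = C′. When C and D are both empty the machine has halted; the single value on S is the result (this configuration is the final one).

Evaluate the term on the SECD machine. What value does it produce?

Answer: 0

Execution trace:
step 0: <S=∅, E=∅, C=[((λw. (w - w)) 0)], D=∅>
step 1: <S=∅, E=∅, C=[0 :: (λw. (w - w)) :: AP], D=∅>
step 2: <S=[0], E=∅, C=[(λw. (w - w)) :: AP], D=∅>
step 3: <S=[clo(λw. (w - w), ∅) :: 0], E=∅, C=[AP], D=∅>
step 4: <S=∅, E={w↦0}, C=[(w - w)], D=[(∅, ∅, ∅)]>
step 5: <S=∅, E={w↦0}, C=[w :: w :: PRIM2(sub)], D=[(∅, ∅, ∅)]>
step 6: <S=[0], E={w↦0}, C=[w :: PRIM2(sub)], D=[(∅, ∅, ∅)]>
step 7: <S=[0 :: 0], E={w↦0}, C=[PRIM2(sub)], D=[(∅, ∅, ∅)]>
step 8: <S=[0], E={w↦0}, C=∅, D=[(∅, ∅, ∅)]>
step 9: <S=[0], E=∅, C=∅, D=∅>
→ final value 0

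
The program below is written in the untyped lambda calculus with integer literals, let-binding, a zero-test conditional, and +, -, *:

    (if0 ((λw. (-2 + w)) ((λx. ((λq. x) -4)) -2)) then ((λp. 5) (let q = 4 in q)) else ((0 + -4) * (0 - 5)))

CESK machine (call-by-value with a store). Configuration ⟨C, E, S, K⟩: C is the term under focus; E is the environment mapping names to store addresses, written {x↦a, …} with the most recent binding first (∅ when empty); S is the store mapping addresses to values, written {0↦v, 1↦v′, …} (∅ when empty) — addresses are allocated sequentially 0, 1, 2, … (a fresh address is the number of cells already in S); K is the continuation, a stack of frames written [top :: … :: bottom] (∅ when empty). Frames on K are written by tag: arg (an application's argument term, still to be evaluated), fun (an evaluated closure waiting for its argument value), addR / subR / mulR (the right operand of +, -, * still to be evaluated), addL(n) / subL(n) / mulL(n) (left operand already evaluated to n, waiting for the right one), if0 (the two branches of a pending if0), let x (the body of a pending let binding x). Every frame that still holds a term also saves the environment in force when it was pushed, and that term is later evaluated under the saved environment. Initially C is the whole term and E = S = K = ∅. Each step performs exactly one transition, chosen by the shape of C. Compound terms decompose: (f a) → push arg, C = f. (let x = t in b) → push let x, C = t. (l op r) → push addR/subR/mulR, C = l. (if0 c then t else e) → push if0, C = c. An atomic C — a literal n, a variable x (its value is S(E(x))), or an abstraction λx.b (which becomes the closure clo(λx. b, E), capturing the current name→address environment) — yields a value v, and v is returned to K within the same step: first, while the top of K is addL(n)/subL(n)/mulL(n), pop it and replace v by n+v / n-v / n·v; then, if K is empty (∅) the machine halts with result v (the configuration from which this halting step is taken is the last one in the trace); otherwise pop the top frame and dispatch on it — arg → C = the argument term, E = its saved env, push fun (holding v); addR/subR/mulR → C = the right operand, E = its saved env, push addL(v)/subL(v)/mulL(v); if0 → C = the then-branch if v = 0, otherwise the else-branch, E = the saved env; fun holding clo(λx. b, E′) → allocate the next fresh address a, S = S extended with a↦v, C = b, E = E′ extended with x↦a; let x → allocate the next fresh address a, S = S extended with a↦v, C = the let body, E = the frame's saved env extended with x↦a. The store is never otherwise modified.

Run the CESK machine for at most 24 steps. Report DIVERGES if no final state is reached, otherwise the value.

0. [C=(if0 ((λw. (-2 + w)) ((λx. ((λq. x) -4)) -2)) then ((λp. 5) (let q = 4 in q)) else ((0 + -4) * (0 - 5))) | E=∅ | S=∅ | K=∅]
1. [C=((λw. (-2 + w)) ((λx. ((λq. x) -4)) -2)) | E=∅ | S=∅ | K=[if0]]
2. [C=(λw. (-2 + w)) | E=∅ | S=∅ | K=[arg :: if0]]
3. [C=((λx. ((λq. x) -4)) -2) | E=∅ | S=∅ | K=[fun :: if0]]
4. [C=(λx. ((λq. x) -4)) | E=∅ | S=∅ | K=[arg :: fun :: if0]]
5. [C=-2 | E=∅ | S=∅ | K=[fun :: fun :: if0]]
6. [C=((λq. x) -4) | E={x↦0} | S={0↦-2} | K=[fun :: if0]]
7. [C=(λq. x) | E={x↦0} | S={0↦-2} | K=[arg :: fun :: if0]]
8. [C=-4 | E={x↦0} | S={0↦-2} | K=[fun :: fun :: if0]]
9. [C=x | E={q↦1, x↦0} | S={0↦-2, 1↦-4} | K=[fun :: if0]]
10. [C=(-2 + w) | E={w↦2} | S={0↦-2, 1↦-4, 2↦-2} | K=[if0]]
11. [C=-2 | E={w↦2} | S={0↦-2, 1↦-4, 2↦-2} | K=[addR :: if0]]
12. [C=w | E={w↦2} | S={0↦-2, 1↦-4, 2↦-2} | K=[addL(-2) :: if0]]
13. [C=((0 + -4) * (0 - 5)) | E=∅ | S={0↦-2, 1↦-4, 2↦-2} | K=∅]
14. [C=(0 + -4) | E=∅ | S={0↦-2, 1↦-4, 2↦-2} | K=[mulR]]
15. [C=0 | E=∅ | S={0↦-2, 1↦-4, 2↦-2} | K=[addR :: mulR]]
16. [C=-4 | E=∅ | S={0↦-2, 1↦-4, 2↦-2} | K=[addL(0) :: mulR]]
17. [C=(0 - 5) | E=∅ | S={0↦-2, 1↦-4, 2↦-2} | K=[mulL(-4)]]
18. [C=0 | E=∅ | S={0↦-2, 1↦-4, 2↦-2} | K=[subR :: mulL(-4)]]
19. [C=5 | E=∅ | S={0↦-2, 1↦-4, 2↦-2} | K=[subL(0) :: mulL(-4)]]
→ final value 20

Answer: 20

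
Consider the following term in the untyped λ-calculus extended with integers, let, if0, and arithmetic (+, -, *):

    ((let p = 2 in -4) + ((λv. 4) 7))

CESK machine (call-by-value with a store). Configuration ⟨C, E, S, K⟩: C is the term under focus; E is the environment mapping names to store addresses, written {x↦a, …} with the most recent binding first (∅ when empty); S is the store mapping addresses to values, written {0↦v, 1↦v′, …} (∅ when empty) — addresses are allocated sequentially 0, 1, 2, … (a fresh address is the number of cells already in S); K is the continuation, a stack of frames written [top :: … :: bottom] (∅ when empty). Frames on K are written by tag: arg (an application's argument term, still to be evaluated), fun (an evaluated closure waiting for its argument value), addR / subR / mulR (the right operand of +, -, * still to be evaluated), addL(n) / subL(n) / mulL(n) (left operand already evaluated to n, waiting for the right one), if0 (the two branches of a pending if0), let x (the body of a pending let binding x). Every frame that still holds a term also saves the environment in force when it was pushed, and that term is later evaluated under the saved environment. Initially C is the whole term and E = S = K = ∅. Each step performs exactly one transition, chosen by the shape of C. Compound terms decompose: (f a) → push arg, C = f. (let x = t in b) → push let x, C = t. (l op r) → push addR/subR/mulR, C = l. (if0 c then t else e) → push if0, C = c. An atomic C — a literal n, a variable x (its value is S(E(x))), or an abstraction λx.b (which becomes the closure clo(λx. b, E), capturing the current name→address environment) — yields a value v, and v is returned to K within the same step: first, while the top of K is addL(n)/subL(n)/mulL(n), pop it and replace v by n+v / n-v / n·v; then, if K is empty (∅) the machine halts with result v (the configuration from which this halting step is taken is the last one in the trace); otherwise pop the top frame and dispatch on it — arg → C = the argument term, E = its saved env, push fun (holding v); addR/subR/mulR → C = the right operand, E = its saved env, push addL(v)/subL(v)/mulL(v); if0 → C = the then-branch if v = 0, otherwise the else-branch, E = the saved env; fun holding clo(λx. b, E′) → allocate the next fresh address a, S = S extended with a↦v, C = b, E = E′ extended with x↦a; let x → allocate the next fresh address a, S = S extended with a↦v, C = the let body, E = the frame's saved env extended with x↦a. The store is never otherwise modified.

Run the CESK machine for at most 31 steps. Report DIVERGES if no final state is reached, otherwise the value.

[0] [C=((let p = 2 in -4) + ((λv. 4) 7)) | E=∅ | S=∅ | K=∅]
[1] [C=(let p = 2 in -4) | E=∅ | S=∅ | K=[addR]]
[2] [C=2 | E=∅ | S=∅ | K=[let p :: addR]]
[3] [C=-4 | E={p↦0} | S={0↦2} | K=[addR]]
[4] [C=((λv. 4) 7) | E=∅ | S={0↦2} | K=[addL(-4)]]
[5] [C=(λv. 4) | E=∅ | S={0↦2} | K=[arg :: addL(-4)]]
[6] [C=7 | E=∅ | S={0↦2} | K=[fun :: addL(-4)]]
[7] [C=4 | E={v↦1} | S={0↦2, 1↦7} | K=[addL(-4)]]
→ final value 0

Answer: 0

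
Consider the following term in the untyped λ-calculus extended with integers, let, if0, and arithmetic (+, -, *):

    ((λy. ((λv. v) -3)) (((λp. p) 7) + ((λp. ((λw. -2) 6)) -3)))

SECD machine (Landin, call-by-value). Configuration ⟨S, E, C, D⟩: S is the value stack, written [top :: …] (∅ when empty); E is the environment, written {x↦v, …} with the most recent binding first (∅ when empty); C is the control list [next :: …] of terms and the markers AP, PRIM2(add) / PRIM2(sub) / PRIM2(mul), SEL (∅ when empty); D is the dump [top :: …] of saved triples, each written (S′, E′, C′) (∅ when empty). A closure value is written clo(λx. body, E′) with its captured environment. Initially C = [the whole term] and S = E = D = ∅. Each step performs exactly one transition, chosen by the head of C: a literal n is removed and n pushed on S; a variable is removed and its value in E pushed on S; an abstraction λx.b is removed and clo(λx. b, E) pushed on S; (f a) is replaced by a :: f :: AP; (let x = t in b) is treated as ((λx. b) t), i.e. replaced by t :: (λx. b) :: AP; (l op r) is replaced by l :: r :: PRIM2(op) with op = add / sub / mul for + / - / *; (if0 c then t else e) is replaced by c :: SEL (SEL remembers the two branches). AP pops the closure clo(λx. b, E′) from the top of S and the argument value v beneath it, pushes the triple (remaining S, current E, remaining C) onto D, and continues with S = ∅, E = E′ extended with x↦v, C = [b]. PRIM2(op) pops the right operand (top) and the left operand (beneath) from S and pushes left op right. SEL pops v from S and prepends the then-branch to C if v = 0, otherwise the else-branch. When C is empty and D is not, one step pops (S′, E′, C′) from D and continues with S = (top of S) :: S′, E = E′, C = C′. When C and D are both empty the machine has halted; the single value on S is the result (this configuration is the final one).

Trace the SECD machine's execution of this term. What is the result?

Answer: -3

Derivation:
[0] <S=∅, E=∅, C=[((λy. ((λv. v) -3)) (((λp. p) 7) + ((λp. ((λw. -2) 6)) -3)))], D=∅>
[1] <S=∅, E=∅, C=[(((λp. p) 7) + ((λp. ((λw. -2) 6)) -3)) :: (λy. ((λv. v) -3)) :: AP], D=∅>
[2] <S=∅, E=∅, C=[((λp. p) 7) :: ((λp. ((λw. -2) 6)) -3) :: PRIM2(add) :: (λy. ((λv. v) -3)) :: AP], D=∅>
[3] <S=∅, E=∅, C=[7 :: (λp. p) :: AP :: ((λp. ((λw. -2) 6)) -3) :: PRIM2(add) :: (λy. ((λv. v) -3)) :: AP], D=∅>
[4] <S=[7], E=∅, C=[(λp. p) :: AP :: ((λp. ((λw. -2) 6)) -3) :: PRIM2(add) :: (λy. ((λv. v) -3)) :: AP], D=∅>
[5] <S=[clo(λp. p, ∅) :: 7], E=∅, C=[AP :: ((λp. ((λw. -2) 6)) -3) :: PRIM2(add) :: (λy. ((λv. v) -3)) :: AP], D=∅>
[6] <S=∅, E={p↦7}, C=[p], D=[(∅, ∅, [((λp. ((λw. -2) 6)) -3) :: PRIM2(add) :: (λy. ((λv. v) -3)) :: AP])]>
[7] <S=[7], E={p↦7}, C=∅, D=[(∅, ∅, [((λp. ((λw. -2) 6)) -3) :: PRIM2(add) :: (λy. ((λv. v) -3)) :: AP])]>
[8] <S=[7], E=∅, C=[((λp. ((λw. -2) 6)) -3) :: PRIM2(add) :: (λy. ((λv. v) -3)) :: AP], D=∅>
[9] <S=[7], E=∅, C=[-3 :: (λp. ((λw. -2) 6)) :: AP :: PRIM2(add) :: (λy. ((λv. v) -3)) :: AP], D=∅>
[10] <S=[-3 :: 7], E=∅, C=[(λp. ((λw. -2) 6)) :: AP :: PRIM2(add) :: (λy. ((λv. v) -3)) :: AP], D=∅>
[11] <S=[clo(λp. ((λw. -2) 6), ∅) :: -3 :: 7], E=∅, C=[AP :: PRIM2(add) :: (λy. ((λv. v) -3)) :: AP], D=∅>
[12] <S=∅, E={p↦-3}, C=[((λw. -2) 6)], D=[([7], ∅, [PRIM2(add) :: (λy. ((λv. v) -3)) :: AP])]>
[13] <S=∅, E={p↦-3}, C=[6 :: (λw. -2) :: AP], D=[([7], ∅, [PRIM2(add) :: (λy. ((λv. v) -3)) :: AP])]>
[14] <S=[6], E={p↦-3}, C=[(λw. -2) :: AP], D=[([7], ∅, [PRIM2(add) :: (λy. ((λv. v) -3)) :: AP])]>
[15] <S=[clo(λw. -2, {p↦-3}) :: 6], E={p↦-3}, C=[AP], D=[([7], ∅, [PRIM2(add) :: (λy. ((λv. v) -3)) :: AP])]>
[16] <S=∅, E={w↦6, p↦-3}, C=[-2], D=[(∅, {p↦-3}, ∅) :: ([7], ∅, [PRIM2(add) :: (λy. ((λv. v) -3)) :: AP])]>
[17] <S=[-2], E={w↦6, p↦-3}, C=∅, D=[(∅, {p↦-3}, ∅) :: ([7], ∅, [PRIM2(add) :: (λy. ((λv. v) -3)) :: AP])]>
[18] <S=[-2], E={p↦-3}, C=∅, D=[([7], ∅, [PRIM2(add) :: (λy. ((λv. v) -3)) :: AP])]>
[19] <S=[-2 :: 7], E=∅, C=[PRIM2(add) :: (λy. ((λv. v) -3)) :: AP], D=∅>
[20] <S=[5], E=∅, C=[(λy. ((λv. v) -3)) :: AP], D=∅>
[21] <S=[clo(λy. ((λv. v) -3), ∅) :: 5], E=∅, C=[AP], D=∅>
[22] <S=∅, E={y↦5}, C=[((λv. v) -3)], D=[(∅, ∅, ∅)]>
[23] <S=∅, E={y↦5}, C=[-3 :: (λv. v) :: AP], D=[(∅, ∅, ∅)]>
[24] <S=[-3], E={y↦5}, C=[(λv. v) :: AP], D=[(∅, ∅, ∅)]>
[25] <S=[clo(λv. v, {y↦5}) :: -3], E={y↦5}, C=[AP], D=[(∅, ∅, ∅)]>
[26] <S=∅, E={v↦-3, y↦5}, C=[v], D=[(∅, {y↦5}, ∅) :: (∅, ∅, ∅)]>
[27] <S=[-3], E={v↦-3, y↦5}, C=∅, D=[(∅, {y↦5}, ∅) :: (∅, ∅, ∅)]>
[28] <S=[-3], E={y↦5}, C=∅, D=[(∅, ∅, ∅)]>
[29] <S=[-3], E=∅, C=∅, D=∅>
→ final value -3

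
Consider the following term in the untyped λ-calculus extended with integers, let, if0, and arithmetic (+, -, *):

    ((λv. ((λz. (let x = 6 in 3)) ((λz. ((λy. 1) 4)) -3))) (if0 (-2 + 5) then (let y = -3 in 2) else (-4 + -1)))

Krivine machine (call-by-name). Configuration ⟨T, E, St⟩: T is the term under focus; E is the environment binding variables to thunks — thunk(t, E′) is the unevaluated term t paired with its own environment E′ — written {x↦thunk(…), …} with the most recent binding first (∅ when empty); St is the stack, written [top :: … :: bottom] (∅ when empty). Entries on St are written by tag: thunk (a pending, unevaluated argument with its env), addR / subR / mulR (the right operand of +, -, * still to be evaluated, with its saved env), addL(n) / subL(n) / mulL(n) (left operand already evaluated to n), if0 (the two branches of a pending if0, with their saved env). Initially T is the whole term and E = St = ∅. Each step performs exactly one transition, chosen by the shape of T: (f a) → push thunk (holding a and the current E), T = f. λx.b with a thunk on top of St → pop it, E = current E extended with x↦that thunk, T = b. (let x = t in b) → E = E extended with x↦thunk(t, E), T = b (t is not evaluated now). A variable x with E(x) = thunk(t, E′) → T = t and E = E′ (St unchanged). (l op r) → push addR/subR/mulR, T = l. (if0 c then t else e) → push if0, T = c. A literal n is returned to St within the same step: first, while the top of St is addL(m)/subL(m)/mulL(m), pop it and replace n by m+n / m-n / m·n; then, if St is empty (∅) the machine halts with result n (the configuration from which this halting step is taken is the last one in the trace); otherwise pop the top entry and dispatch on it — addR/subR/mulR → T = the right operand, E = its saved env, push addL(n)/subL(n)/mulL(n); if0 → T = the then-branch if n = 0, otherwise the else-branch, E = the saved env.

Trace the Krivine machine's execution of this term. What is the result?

Answer: 3

Execution trace:
0. ⟨T=((λv. ((λz. (let x = 6 in 3)) ((λz. ((λy. 1) 4)) -3))) (if0 (-2 + 5) then (let y = -3 in 2) else (-4 + -1))); E=∅; St=∅⟩
1. ⟨T=(λv. ((λz. (let x = 6 in 3)) ((λz. ((λy. 1) 4)) -3))); E=∅; St=[thunk]⟩
2. ⟨T=((λz. (let x = 6 in 3)) ((λz. ((λy. 1) 4)) -3)); E={v↦thunk((if0 (-2 + 5) then (let y = -3 in 2) else (-4 + -1)), ∅)}; St=∅⟩
3. ⟨T=(λz. (let x = 6 in 3)); E={v↦thunk((if0 (-2 + 5) then (let y = -3 in 2) else (-4 + -1)), ∅)}; St=[thunk]⟩
4. ⟨T=(let x = 6 in 3); E={z↦thunk(((λz. ((λy. 1) 4)) -3), {v↦thunk((if0 (-2 + 5) then (let y = -3 in 2) else (-4 + -1)), ∅)}), v↦thunk((if0 (-2 + 5) then (let y = -3 in 2) else (-4 + -1)), ∅)}; St=∅⟩
5. ⟨T=3; E={x↦thunk(6, {z↦thunk(((λz. ((λy. 1) 4)) -3), {v↦thunk((if0 (-2 + 5) then (let y = -3 in 2) else (-4 + -1)), ∅)}), v↦thunk((if0 (-2 + 5) then (let y = -3 in 2) else (-4 + -1)), ∅)}), z↦thunk(((λz. ((λy. 1) 4)) -3), {v↦thunk((if0 (-2 + 5) then (let y = -3 in 2) else (-4 + -1)), ∅)}), v↦thunk((if0 (-2 + 5) then (let y = -3 in 2) else (-4 + -1)), ∅)}; St=∅⟩
→ final value 3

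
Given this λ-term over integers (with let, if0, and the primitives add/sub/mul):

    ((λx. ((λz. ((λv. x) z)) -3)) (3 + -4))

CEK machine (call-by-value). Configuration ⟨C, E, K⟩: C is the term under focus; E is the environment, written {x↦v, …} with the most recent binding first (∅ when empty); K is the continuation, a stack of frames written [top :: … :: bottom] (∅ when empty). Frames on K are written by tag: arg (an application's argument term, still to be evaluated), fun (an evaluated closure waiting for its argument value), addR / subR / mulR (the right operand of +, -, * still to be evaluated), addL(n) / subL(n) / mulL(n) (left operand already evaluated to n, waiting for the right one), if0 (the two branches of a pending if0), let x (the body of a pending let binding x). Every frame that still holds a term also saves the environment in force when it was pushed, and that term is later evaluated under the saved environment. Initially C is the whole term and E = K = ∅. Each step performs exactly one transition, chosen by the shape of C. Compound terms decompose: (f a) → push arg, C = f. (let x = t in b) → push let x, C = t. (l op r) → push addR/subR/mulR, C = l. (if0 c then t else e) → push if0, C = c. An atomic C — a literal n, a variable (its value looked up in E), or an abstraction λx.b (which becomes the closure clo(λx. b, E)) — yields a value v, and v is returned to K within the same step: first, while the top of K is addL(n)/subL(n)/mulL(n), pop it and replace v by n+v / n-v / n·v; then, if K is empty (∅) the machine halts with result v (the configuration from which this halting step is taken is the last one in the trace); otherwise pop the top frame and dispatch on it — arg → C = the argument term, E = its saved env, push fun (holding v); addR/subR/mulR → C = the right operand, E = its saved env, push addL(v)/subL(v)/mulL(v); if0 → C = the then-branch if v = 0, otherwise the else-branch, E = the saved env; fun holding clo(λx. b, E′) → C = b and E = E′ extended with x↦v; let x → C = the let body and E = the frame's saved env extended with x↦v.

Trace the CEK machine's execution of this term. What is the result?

t=0: <C=((λx. ((λz. ((λv. x) z)) -3)) (3 + -4)), E=∅, K=∅>
t=1: <C=(λx. ((λz. ((λv. x) z)) -3)), E=∅, K=[arg]>
t=2: <C=(3 + -4), E=∅, K=[fun]>
t=3: <C=3, E=∅, K=[addR :: fun]>
t=4: <C=-4, E=∅, K=[addL(3) :: fun]>
t=5: <C=((λz. ((λv. x) z)) -3), E={x↦-1}, K=∅>
t=6: <C=(λz. ((λv. x) z)), E={x↦-1}, K=[arg]>
t=7: <C=-3, E={x↦-1}, K=[fun]>
t=8: <C=((λv. x) z), E={z↦-3, x↦-1}, K=∅>
t=9: <C=(λv. x), E={z↦-3, x↦-1}, K=[arg]>
t=10: <C=z, E={z↦-3, x↦-1}, K=[fun]>
t=11: <C=x, E={v↦-3, z↦-3, x↦-1}, K=∅>
→ final value -1

Answer: -1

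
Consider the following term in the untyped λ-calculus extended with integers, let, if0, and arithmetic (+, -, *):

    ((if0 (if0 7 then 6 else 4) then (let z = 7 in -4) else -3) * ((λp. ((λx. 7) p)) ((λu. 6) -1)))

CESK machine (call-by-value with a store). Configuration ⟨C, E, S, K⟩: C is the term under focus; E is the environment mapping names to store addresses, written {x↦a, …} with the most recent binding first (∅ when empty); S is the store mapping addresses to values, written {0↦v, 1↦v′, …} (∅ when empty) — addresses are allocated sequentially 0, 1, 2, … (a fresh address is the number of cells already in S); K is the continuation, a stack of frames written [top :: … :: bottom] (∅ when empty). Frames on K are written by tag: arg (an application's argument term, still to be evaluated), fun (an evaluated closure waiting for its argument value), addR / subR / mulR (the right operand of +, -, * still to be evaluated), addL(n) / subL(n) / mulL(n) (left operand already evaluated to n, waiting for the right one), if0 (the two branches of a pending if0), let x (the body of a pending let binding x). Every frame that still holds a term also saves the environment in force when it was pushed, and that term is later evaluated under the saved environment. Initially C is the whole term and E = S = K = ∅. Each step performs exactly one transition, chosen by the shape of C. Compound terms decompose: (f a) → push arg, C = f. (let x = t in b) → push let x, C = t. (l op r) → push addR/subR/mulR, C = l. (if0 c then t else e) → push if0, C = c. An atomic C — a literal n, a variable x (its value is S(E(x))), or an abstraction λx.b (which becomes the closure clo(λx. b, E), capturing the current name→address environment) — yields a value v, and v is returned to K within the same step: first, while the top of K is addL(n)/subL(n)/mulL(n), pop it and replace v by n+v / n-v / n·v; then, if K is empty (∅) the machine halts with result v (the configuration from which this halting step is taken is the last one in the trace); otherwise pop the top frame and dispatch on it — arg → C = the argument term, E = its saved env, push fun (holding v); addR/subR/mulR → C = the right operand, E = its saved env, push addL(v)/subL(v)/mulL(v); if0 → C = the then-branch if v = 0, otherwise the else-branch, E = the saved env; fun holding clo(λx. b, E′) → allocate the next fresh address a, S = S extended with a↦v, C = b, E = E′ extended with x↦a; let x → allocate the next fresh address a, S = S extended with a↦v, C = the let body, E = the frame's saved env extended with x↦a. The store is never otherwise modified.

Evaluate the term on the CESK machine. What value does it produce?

t=0: ⟨C=((if0 (if0 7 then 6 else 4) then (let z = 7 in -4) else -3) * ((λp. ((λx. 7) p)) ((λu. 6) -1))); E=∅; S=∅; K=∅⟩
t=1: ⟨C=(if0 (if0 7 then 6 else 4) then (let z = 7 in -4) else -3); E=∅; S=∅; K=[mulR]⟩
t=2: ⟨C=(if0 7 then 6 else 4); E=∅; S=∅; K=[if0 :: mulR]⟩
t=3: ⟨C=7; E=∅; S=∅; K=[if0 :: if0 :: mulR]⟩
t=4: ⟨C=4; E=∅; S=∅; K=[if0 :: mulR]⟩
t=5: ⟨C=-3; E=∅; S=∅; K=[mulR]⟩
t=6: ⟨C=((λp. ((λx. 7) p)) ((λu. 6) -1)); E=∅; S=∅; K=[mulL(-3)]⟩
t=7: ⟨C=(λp. ((λx. 7) p)); E=∅; S=∅; K=[arg :: mulL(-3)]⟩
t=8: ⟨C=((λu. 6) -1); E=∅; S=∅; K=[fun :: mulL(-3)]⟩
t=9: ⟨C=(λu. 6); E=∅; S=∅; K=[arg :: fun :: mulL(-3)]⟩
t=10: ⟨C=-1; E=∅; S=∅; K=[fun :: fun :: mulL(-3)]⟩
t=11: ⟨C=6; E={u↦0}; S={0↦-1}; K=[fun :: mulL(-3)]⟩
t=12: ⟨C=((λx. 7) p); E={p↦1}; S={0↦-1, 1↦6}; K=[mulL(-3)]⟩
t=13: ⟨C=(λx. 7); E={p↦1}; S={0↦-1, 1↦6}; K=[arg :: mulL(-3)]⟩
t=14: ⟨C=p; E={p↦1}; S={0↦-1, 1↦6}; K=[fun :: mulL(-3)]⟩
t=15: ⟨C=7; E={x↦2, p↦1}; S={0↦-1, 1↦6, 2↦6}; K=[mulL(-3)]⟩
→ final value -21

Answer: -21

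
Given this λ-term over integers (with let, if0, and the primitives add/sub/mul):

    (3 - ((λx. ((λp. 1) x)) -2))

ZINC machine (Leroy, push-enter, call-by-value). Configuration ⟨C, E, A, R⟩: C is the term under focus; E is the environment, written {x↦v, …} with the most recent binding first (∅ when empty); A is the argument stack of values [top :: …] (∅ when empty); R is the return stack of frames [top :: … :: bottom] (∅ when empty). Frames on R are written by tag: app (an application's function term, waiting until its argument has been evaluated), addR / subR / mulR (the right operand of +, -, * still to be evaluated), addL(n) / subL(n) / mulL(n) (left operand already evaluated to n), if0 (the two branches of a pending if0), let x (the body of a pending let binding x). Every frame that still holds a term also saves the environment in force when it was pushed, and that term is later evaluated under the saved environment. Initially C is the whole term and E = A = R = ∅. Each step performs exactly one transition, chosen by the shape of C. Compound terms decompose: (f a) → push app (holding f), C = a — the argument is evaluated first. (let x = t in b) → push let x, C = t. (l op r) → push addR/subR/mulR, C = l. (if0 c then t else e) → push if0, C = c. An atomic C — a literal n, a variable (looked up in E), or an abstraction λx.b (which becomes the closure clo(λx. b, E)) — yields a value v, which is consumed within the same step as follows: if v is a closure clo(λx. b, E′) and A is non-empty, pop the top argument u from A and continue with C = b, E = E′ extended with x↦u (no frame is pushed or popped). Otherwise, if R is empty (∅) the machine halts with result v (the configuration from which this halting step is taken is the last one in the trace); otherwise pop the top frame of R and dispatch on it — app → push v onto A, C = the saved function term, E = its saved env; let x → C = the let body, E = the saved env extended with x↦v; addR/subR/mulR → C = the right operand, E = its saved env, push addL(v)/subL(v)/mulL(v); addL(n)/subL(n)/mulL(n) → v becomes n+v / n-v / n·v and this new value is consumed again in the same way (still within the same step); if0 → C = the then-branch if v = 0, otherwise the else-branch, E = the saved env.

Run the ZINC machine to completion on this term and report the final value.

Answer: 2

Execution trace:
[0] <C=(3 - ((λx. ((λp. 1) x)) -2)), E=∅, A=∅, R=∅>
[1] <C=3, E=∅, A=∅, R=[subR]>
[2] <C=((λx. ((λp. 1) x)) -2), E=∅, A=∅, R=[subL(3)]>
[3] <C=-2, E=∅, A=∅, R=[app :: subL(3)]>
[4] <C=(λx. ((λp. 1) x)), E=∅, A=[-2], R=[subL(3)]>
[5] <C=((λp. 1) x), E={x↦-2}, A=∅, R=[subL(3)]>
[6] <C=x, E={x↦-2}, A=∅, R=[app :: subL(3)]>
[7] <C=(λp. 1), E={x↦-2}, A=[-2], R=[subL(3)]>
[8] <C=1, E={p↦-2, x↦-2}, A=∅, R=[subL(3)]>
→ final value 2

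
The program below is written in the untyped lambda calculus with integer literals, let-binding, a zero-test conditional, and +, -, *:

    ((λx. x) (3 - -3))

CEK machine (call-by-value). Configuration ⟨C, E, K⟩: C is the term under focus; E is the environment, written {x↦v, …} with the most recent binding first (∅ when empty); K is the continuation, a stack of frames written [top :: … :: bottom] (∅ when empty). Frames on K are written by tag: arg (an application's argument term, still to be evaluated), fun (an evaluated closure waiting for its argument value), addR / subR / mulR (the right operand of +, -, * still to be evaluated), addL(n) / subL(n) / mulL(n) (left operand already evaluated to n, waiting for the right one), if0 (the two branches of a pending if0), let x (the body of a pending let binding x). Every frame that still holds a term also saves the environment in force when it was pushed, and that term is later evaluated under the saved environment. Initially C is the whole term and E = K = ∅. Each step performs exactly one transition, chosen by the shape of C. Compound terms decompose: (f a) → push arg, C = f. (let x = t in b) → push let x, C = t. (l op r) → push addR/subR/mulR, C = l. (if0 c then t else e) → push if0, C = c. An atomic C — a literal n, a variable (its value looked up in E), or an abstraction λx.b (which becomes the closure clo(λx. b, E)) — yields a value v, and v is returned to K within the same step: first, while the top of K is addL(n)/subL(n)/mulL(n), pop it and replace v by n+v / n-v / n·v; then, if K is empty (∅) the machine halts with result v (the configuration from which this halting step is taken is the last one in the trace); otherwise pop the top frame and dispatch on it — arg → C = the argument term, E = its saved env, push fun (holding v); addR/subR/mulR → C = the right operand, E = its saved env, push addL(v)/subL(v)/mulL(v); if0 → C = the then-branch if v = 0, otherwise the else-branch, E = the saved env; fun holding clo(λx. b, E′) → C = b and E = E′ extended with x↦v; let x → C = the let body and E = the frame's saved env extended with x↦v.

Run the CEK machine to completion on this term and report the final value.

Answer: 6

Machine steps:
0. ⟨C=((λx. x) (3 - -3)); E=∅; K=∅⟩
1. ⟨C=(λx. x); E=∅; K=[arg]⟩
2. ⟨C=(3 - -3); E=∅; K=[fun]⟩
3. ⟨C=3; E=∅; K=[subR :: fun]⟩
4. ⟨C=-3; E=∅; K=[subL(3) :: fun]⟩
5. ⟨C=x; E={x↦6}; K=∅⟩
→ final value 6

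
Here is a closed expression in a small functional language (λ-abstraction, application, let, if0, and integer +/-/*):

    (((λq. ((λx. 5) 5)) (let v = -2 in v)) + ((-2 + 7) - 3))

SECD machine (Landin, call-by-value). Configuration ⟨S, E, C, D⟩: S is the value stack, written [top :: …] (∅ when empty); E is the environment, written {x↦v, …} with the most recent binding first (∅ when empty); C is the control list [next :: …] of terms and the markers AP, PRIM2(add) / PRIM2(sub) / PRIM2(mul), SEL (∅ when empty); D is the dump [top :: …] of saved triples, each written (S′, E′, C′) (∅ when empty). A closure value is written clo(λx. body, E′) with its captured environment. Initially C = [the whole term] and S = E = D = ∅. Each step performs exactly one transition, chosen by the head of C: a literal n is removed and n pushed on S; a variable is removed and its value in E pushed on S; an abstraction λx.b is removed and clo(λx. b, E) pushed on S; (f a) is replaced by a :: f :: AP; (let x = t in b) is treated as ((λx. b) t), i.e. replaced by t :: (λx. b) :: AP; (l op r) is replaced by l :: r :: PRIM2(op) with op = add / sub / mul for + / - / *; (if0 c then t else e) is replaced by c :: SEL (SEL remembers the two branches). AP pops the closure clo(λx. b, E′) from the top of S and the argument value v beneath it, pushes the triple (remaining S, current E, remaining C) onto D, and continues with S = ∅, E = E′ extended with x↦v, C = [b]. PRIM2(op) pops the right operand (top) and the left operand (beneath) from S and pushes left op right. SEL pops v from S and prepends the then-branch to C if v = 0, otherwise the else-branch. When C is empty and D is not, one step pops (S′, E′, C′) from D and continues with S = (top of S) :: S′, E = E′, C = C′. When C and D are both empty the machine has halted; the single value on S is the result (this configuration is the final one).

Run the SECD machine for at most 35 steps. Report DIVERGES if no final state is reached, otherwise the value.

Answer: 7

Execution trace:
t=0: [S=∅ | E=∅ | C=[(((λq. ((λx. 5) 5)) (let v = -2 in v)) + ((-2 + 7) - 3))] | D=∅]
t=1: [S=∅ | E=∅ | C=[((λq. ((λx. 5) 5)) (let v = -2 in v)) :: ((-2 + 7) - 3) :: PRIM2(add)] | D=∅]
t=2: [S=∅ | E=∅ | C=[(let v = -2 in v) :: (λq. ((λx. 5) 5)) :: AP :: ((-2 + 7) - 3) :: PRIM2(add)] | D=∅]
t=3: [S=∅ | E=∅ | C=[-2 :: (λv. v) :: AP :: (λq. ((λx. 5) 5)) :: AP :: ((-2 + 7) - 3) :: PRIM2(add)] | D=∅]
t=4: [S=[-2] | E=∅ | C=[(λv. v) :: AP :: (λq. ((λx. 5) 5)) :: AP :: ((-2 + 7) - 3) :: PRIM2(add)] | D=∅]
t=5: [S=[clo(λv. v, ∅) :: -2] | E=∅ | C=[AP :: (λq. ((λx. 5) 5)) :: AP :: ((-2 + 7) - 3) :: PRIM2(add)] | D=∅]
t=6: [S=∅ | E={v↦-2} | C=[v] | D=[(∅, ∅, [(λq. ((λx. 5) 5)) :: AP :: ((-2 + 7) - 3) :: PRIM2(add)])]]
t=7: [S=[-2] | E={v↦-2} | C=∅ | D=[(∅, ∅, [(λq. ((λx. 5) 5)) :: AP :: ((-2 + 7) - 3) :: PRIM2(add)])]]
t=8: [S=[-2] | E=∅ | C=[(λq. ((λx. 5) 5)) :: AP :: ((-2 + 7) - 3) :: PRIM2(add)] | D=∅]
t=9: [S=[clo(λq. ((λx. 5) 5), ∅) :: -2] | E=∅ | C=[AP :: ((-2 + 7) - 3) :: PRIM2(add)] | D=∅]
t=10: [S=∅ | E={q↦-2} | C=[((λx. 5) 5)] | D=[(∅, ∅, [((-2 + 7) - 3) :: PRIM2(add)])]]
t=11: [S=∅ | E={q↦-2} | C=[5 :: (λx. 5) :: AP] | D=[(∅, ∅, [((-2 + 7) - 3) :: PRIM2(add)])]]
t=12: [S=[5] | E={q↦-2} | C=[(λx. 5) :: AP] | D=[(∅, ∅, [((-2 + 7) - 3) :: PRIM2(add)])]]
t=13: [S=[clo(λx. 5, {q↦-2}) :: 5] | E={q↦-2} | C=[AP] | D=[(∅, ∅, [((-2 + 7) - 3) :: PRIM2(add)])]]
t=14: [S=∅ | E={x↦5, q↦-2} | C=[5] | D=[(∅, {q↦-2}, ∅) :: (∅, ∅, [((-2 + 7) - 3) :: PRIM2(add)])]]
t=15: [S=[5] | E={x↦5, q↦-2} | C=∅ | D=[(∅, {q↦-2}, ∅) :: (∅, ∅, [((-2 + 7) - 3) :: PRIM2(add)])]]
t=16: [S=[5] | E={q↦-2} | C=∅ | D=[(∅, ∅, [((-2 + 7) - 3) :: PRIM2(add)])]]
t=17: [S=[5] | E=∅ | C=[((-2 + 7) - 3) :: PRIM2(add)] | D=∅]
t=18: [S=[5] | E=∅ | C=[(-2 + 7) :: 3 :: PRIM2(sub) :: PRIM2(add)] | D=∅]
t=19: [S=[5] | E=∅ | C=[-2 :: 7 :: PRIM2(add) :: 3 :: PRIM2(sub) :: PRIM2(add)] | D=∅]
t=20: [S=[-2 :: 5] | E=∅ | C=[7 :: PRIM2(add) :: 3 :: PRIM2(sub) :: PRIM2(add)] | D=∅]
t=21: [S=[7 :: -2 :: 5] | E=∅ | C=[PRIM2(add) :: 3 :: PRIM2(sub) :: PRIM2(add)] | D=∅]
t=22: [S=[5 :: 5] | E=∅ | C=[3 :: PRIM2(sub) :: PRIM2(add)] | D=∅]
t=23: [S=[3 :: 5 :: 5] | E=∅ | C=[PRIM2(sub) :: PRIM2(add)] | D=∅]
t=24: [S=[2 :: 5] | E=∅ | C=[PRIM2(add)] | D=∅]
t=25: [S=[7] | E=∅ | C=∅ | D=∅]
→ final value 7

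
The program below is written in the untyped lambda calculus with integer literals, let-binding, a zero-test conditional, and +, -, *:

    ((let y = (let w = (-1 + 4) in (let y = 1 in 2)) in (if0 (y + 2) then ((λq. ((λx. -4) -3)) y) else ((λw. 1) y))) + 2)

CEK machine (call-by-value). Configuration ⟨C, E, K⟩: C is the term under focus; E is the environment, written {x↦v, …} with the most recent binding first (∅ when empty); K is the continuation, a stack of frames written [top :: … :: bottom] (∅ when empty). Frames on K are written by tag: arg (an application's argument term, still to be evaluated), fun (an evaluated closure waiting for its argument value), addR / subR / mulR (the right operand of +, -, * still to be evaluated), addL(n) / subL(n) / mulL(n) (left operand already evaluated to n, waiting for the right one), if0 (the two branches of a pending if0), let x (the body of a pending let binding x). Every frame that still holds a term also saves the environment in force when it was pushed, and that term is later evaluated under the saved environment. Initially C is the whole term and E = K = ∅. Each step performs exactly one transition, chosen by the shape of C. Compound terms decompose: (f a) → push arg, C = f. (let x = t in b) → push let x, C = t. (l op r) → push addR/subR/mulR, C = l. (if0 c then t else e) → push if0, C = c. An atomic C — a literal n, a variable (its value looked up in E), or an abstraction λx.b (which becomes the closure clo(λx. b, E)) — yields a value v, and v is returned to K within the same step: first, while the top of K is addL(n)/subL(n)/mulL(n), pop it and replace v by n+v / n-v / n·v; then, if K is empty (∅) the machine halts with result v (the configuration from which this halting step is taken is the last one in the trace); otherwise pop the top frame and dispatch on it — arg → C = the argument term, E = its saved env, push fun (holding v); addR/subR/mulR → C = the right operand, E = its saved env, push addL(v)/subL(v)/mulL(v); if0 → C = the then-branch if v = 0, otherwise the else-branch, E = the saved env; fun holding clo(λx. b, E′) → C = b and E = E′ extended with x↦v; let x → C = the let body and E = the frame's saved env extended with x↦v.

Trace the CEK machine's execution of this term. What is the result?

Answer: 3

Machine steps:
[0] ⟨C=((let y = (let w = (-1 + 4) in (let y = 1 in 2)) in (if0 (y + 2) then ((λq. ((λx. -4) -3)) y) else ((λw. 1) y))) + 2); E=∅; K=∅⟩
[1] ⟨C=(let y = (let w = (-1 + 4) in (let y = 1 in 2)) in (if0 (y + 2) then ((λq. ((λx. -4) -3)) y) else ((λw. 1) y))); E=∅; K=[addR]⟩
[2] ⟨C=(let w = (-1 + 4) in (let y = 1 in 2)); E=∅; K=[let y :: addR]⟩
[3] ⟨C=(-1 + 4); E=∅; K=[let w :: let y :: addR]⟩
[4] ⟨C=-1; E=∅; K=[addR :: let w :: let y :: addR]⟩
[5] ⟨C=4; E=∅; K=[addL(-1) :: let w :: let y :: addR]⟩
[6] ⟨C=(let y = 1 in 2); E={w↦3}; K=[let y :: addR]⟩
[7] ⟨C=1; E={w↦3}; K=[let y :: let y :: addR]⟩
[8] ⟨C=2; E={y↦1, w↦3}; K=[let y :: addR]⟩
[9] ⟨C=(if0 (y + 2) then ((λq. ((λx. -4) -3)) y) else ((λw. 1) y)); E={y↦2}; K=[addR]⟩
[10] ⟨C=(y + 2); E={y↦2}; K=[if0 :: addR]⟩
[11] ⟨C=y; E={y↦2}; K=[addR :: if0 :: addR]⟩
[12] ⟨C=2; E={y↦2}; K=[addL(2) :: if0 :: addR]⟩
[13] ⟨C=((λw. 1) y); E={y↦2}; K=[addR]⟩
[14] ⟨C=(λw. 1); E={y↦2}; K=[arg :: addR]⟩
[15] ⟨C=y; E={y↦2}; K=[fun :: addR]⟩
[16] ⟨C=1; E={w↦2, y↦2}; K=[addR]⟩
[17] ⟨C=2; E=∅; K=[addL(1)]⟩
→ final value 3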